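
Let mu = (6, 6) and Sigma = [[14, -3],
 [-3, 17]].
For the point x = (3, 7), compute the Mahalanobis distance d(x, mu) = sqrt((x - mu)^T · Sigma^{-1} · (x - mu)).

Step 1 — centre the observation: (x - mu) = (-3, 1).

Step 2 — invert Sigma. det(Sigma) = 14·17 - (-3)² = 229.
  Sigma^{-1} = (1/det) · [[d, -b], [-b, a]] = [[0.0742, 0.0131],
 [0.0131, 0.0611]].

Step 3 — form the quadratic (x - mu)^T · Sigma^{-1} · (x - mu):
  Sigma^{-1} · (x - mu) = (-0.2096, 0.0218).
  (x - mu)^T · [Sigma^{-1} · (x - mu)] = (-3)·(-0.2096) + (1)·(0.0218) = 0.6507.

Step 4 — take square root: d = √(0.6507) ≈ 0.8066.

d(x, mu) = √(0.6507) ≈ 0.8066


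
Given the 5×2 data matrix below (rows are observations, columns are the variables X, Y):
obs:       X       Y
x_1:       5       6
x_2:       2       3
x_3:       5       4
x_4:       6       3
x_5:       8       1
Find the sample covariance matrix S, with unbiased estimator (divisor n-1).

Step 1 — column means:
  mean(X) = (5 + 2 + 5 + 6 + 8) / 5 = 26/5 = 5.2
  mean(Y) = (6 + 3 + 4 + 3 + 1) / 5 = 17/5 = 3.4

Step 2 — sample covariance S[i,j] = (1/(n-1)) · Σ_k (x_{k,i} - mean_i) · (x_{k,j} - mean_j), with n-1 = 4.
  S[X,X] = ((-0.2)·(-0.2) + (-3.2)·(-3.2) + (-0.2)·(-0.2) + (0.8)·(0.8) + (2.8)·(2.8)) / 4 = 18.8/4 = 4.7
  S[X,Y] = ((-0.2)·(2.6) + (-3.2)·(-0.4) + (-0.2)·(0.6) + (0.8)·(-0.4) + (2.8)·(-2.4)) / 4 = -6.4/4 = -1.6
  S[Y,Y] = ((2.6)·(2.6) + (-0.4)·(-0.4) + (0.6)·(0.6) + (-0.4)·(-0.4) + (-2.4)·(-2.4)) / 4 = 13.2/4 = 3.3

S is symmetric (S[j,i] = S[i,j]). Assembling:

S = [[4.7, -1.6],
 [-1.6, 3.3]]


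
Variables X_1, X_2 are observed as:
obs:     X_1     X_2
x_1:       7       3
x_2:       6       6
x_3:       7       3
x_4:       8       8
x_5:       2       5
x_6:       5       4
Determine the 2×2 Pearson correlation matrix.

Step 1 — column means:
  mean(X_1) = (7 + 6 + 7 + 8 + 2 + 5) / 6 = 35/6 = 5.8333
  mean(X_2) = (3 + 6 + 3 + 8 + 5 + 4) / 6 = 29/6 = 4.8333

Step 2 — sample variances and covariances s[i,j] = (1/(n-1)) · Σ_k (x_{k,i} - mean_i) · (x_{k,j} - mean_j), with n-1 = 5:
  s[X_1,X_1] = ((1.1667)·(1.1667) + (0.1667)·(0.1667) + (1.1667)·(1.1667) + (2.1667)·(2.1667) + (-3.8333)·(-3.8333) + (-0.8333)·(-0.8333)) / 5 = 22.8333/5 = 4.5667
  s[X_1,X_2] = ((1.1667)·(-1.8333) + (0.1667)·(1.1667) + (1.1667)·(-1.8333) + (2.1667)·(3.1667) + (-3.8333)·(0.1667) + (-0.8333)·(-0.8333)) / 5 = 2.8333/5 = 0.5667
  s[X_2,X_2] = ((-1.8333)·(-1.8333) + (1.1667)·(1.1667) + (-1.8333)·(-1.8333) + (3.1667)·(3.1667) + (0.1667)·(0.1667) + (-0.8333)·(-0.8333)) / 5 = 18.8333/5 = 3.7667
  Sample standard deviations s_i = √(s[i,i]):
  s(X_1) = √(4.5667) = 2.137
  s(X_2) = √(3.7667) = 1.9408

Step 3 — r_{ij} = s_{ij} / (s_i · s_j):
  r[X_1,X_1] = 1 (diagonal).
  r[X_1,X_2] = 0.5667 / (2.137 · 1.9408) = 0.5667 / 4.1474 = 0.1366
  r[X_2,X_2] = 1 (diagonal).

R is symmetric with unit diagonal. Assembling:

R = [[1, 0.1366],
 [0.1366, 1]]


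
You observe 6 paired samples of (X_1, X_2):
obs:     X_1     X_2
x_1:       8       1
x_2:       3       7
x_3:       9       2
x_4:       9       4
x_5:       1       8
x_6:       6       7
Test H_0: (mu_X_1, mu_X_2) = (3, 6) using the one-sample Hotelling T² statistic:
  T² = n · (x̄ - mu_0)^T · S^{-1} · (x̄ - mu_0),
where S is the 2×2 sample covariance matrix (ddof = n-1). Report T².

Step 1 — sample mean vector:
  mean(X_1) = (8 + 3 + 9 + 9 + 1 + 6) / 6 = 36/6 = 6
  mean(X_2) = (1 + 7 + 2 + 4 + 8 + 7) / 6 = 29/6 = 4.8333
  x̄ = (6, 4.8333),  deviation x̄ - mu_0 = (6, 4.8333) - (3, 6) = (3, -1.1667).

Step 2 — sample covariance matrix, S[i,j] = (1/(n-1)) · Σ_k (x_{k,i} - mean_i) · (x_{k,j} - mean_j), divisor n-1 = 5:
  S[X_1,X_1] = ((2)·(2) + (-3)·(-3) + (3)·(3) + (3)·(3) + (-5)·(-5) + (0)·(0)) / 5 = 56/5 = 11.2
  S[X_1,X_2] = ((2)·(-3.8333) + (-3)·(2.1667) + (3)·(-2.8333) + (3)·(-0.8333) + (-5)·(3.1667) + (0)·(2.1667)) / 5 = -41/5 = -8.2
  S[X_2,X_2] = ((-3.8333)·(-3.8333) + (2.1667)·(2.1667) + (-2.8333)·(-2.8333) + (-0.8333)·(-0.8333) + (3.1667)·(3.1667) + (2.1667)·(2.1667)) / 5 = 42.8333/5 = 8.5667
  S = [[11.2, -8.2],
 [-8.2, 8.5667]].

Step 3 — invert S. det(S) = 11.2·8.5667 - (-8.2)² = 28.7067.
  S^{-1} = (1/det) · [[d, -b], [-b, a]] = [[0.2984, 0.2856],
 [0.2856, 0.3902]].

Step 4 — quadratic form (x̄ - mu_0)^T · S^{-1} · (x̄ - mu_0):
  S^{-1} · (x̄ - mu_0) = (0.562, 0.4018),
  (x̄ - mu_0)^T · [...] = (3)·(0.562) + (-1.1667)·(0.4018) = 1.2173.

Step 5 — scale by n: T² = 6 · 1.2173 = 7.3038.

T² ≈ 7.3038


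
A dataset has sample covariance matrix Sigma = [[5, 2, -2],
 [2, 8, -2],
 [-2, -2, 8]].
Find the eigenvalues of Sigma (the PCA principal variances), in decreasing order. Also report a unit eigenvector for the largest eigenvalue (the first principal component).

Step 1 — characteristic polynomial p(λ) = det(λI - Sigma) = λ³ - tr·λ² + c_1·λ - det, where tr = trace, c_1 = sum of the principal 2×2 minors, det = det(Sigma):
  tr = 5 + 8 + 8 = 21,
  c_1 = (5·8 - (2)²) + (5·8 - (-2)²) + (8·8 - (-2)²) = 36 + 36 + 60 = 132,
  det = 5·(8·8 - (-2)²) - (2)·((2)·8 - (-2)·(-2)) + (-2)·((2)·(-2) - 8·(-2)) = 5·(60) - (2)·(12) + (-2)·(12) = 252.
  So p(λ) = λ³ - 21λ² + 132λ - 252.
Step 2 — look for an integer root (rational root theorem: any rational root is an integer divisor of 252). Testing λ = 6:
  p(6) = 216 - 756 + 792 - 252 = 0  ✓
  Dividing out (λ - 6): p(λ) = (λ - 6)(λ² - 15λ + 42).
Step 3 — remaining eigenvalues from the quadratic λ² - 15λ + 42 = 0:
  Δ = 15² - 4·42 = 225 - 168 = 57,  λ = (15 ± √57)/2 = (15 ± 7.5498)/2 ≈ 11.2749 or 3.7251.
  Sorted: λ_1 = 11.2749,  λ_2 = 6,  λ_3 = 3.7251  (check: sum = 21 = tr ✓).

Step 4 — unit eigenvector for λ_1 ≈ 11.2749: v spans the null space of (Sigma - λ_1 I), whose rows are
  r_1 = (-6.2749, 2, -2),  r_2 = (2, -3.2749, -2),  r_3 = (-2, -2, -3.2749).
  v is orthogonal to every row, so take v ∝ r_1 × r_2 = ((2)·(-2) - (-2)·(-3.2749), (-2)·(2) - (-6.2749)·(-2), (-6.2749)·(-3.2749) - (2)·(2)) ≈ (-10.5498, -16.5498, 16.5498).
  Rescale (multiply by -1 so the first nonzero entry is positive): u = (10.5498, 16.5498, -16.5498).
  ||u|| = √((10.5498)² + (16.5498)² + (-16.5498)²) = √(659.093) ≈ 25.6728,  v_1 = u/||u|| ≈ (0.4109, 0.6446, -0.6446) (||v_1|| = 1).

λ_1 = 11.2749,  λ_2 = 6,  λ_3 = 3.7251;  v_1 ≈ (0.4109, 0.6446, -0.6446)


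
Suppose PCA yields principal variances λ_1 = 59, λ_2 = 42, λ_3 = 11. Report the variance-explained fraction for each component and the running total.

Step 1 — total variance = trace(Sigma) = Σ λ_i = 59 + 42 + 11 = 112.

Step 2 — fraction explained by component i = λ_i / Σ λ:
  PC1: 59/112 = 0.5268
  PC2: 42/112 = 0.375
  PC3: 11/112 = 0.0982

Step 3 — cumulative fraction after k components = (λ_1 + ... + λ_k) / Σ λ:
  k = 1: 59/112 = 0.5268
  k = 2: (59 + 42)/112 = 101/112 = 0.9018
  k = 3: (59 + 42 + 11)/112 = 112/112 = 1

Summary (fraction, with percent):

explained: PC1 0.5268 (52.68%), PC2 0.375 (37.5%), PC3 0.0982 (9.82%);  cumulative: 0.5268, 0.9018, 1


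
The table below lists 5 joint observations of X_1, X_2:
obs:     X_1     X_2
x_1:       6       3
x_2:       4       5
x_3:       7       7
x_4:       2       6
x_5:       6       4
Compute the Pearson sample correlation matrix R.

Step 1 — column means:
  mean(X_1) = (6 + 4 + 7 + 2 + 6) / 5 = 25/5 = 5
  mean(X_2) = (3 + 5 + 7 + 6 + 4) / 5 = 25/5 = 5

Step 2 — sample variances and covariances s[i,j] = (1/(n-1)) · Σ_k (x_{k,i} - mean_i) · (x_{k,j} - mean_j), with n-1 = 4:
  s[X_1,X_1] = ((1)·(1) + (-1)·(-1) + (2)·(2) + (-3)·(-3) + (1)·(1)) / 4 = 16/4 = 4
  s[X_1,X_2] = ((1)·(-2) + (-1)·(0) + (2)·(2) + (-3)·(1) + (1)·(-1)) / 4 = -2/4 = -0.5
  s[X_2,X_2] = ((-2)·(-2) + (0)·(0) + (2)·(2) + (1)·(1) + (-1)·(-1)) / 4 = 10/4 = 2.5
  Sample standard deviations s_i = √(s[i,i]):
  s(X_1) = √(4) = 2
  s(X_2) = √(2.5) = 1.5811

Step 3 — r_{ij} = s_{ij} / (s_i · s_j):
  r[X_1,X_1] = 1 (diagonal).
  r[X_1,X_2] = -0.5 / (2 · 1.5811) = -0.5 / 3.1623 = -0.1581
  r[X_2,X_2] = 1 (diagonal).

R is symmetric with unit diagonal. Assembling:

R = [[1, -0.1581],
 [-0.1581, 1]]


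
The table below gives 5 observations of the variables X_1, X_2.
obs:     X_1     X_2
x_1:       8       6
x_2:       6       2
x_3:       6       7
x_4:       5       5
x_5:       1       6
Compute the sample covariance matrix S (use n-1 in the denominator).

Step 1 — column means:
  mean(X_1) = (8 + 6 + 6 + 5 + 1) / 5 = 26/5 = 5.2
  mean(X_2) = (6 + 2 + 7 + 5 + 6) / 5 = 26/5 = 5.2

Step 2 — sample covariance S[i,j] = (1/(n-1)) · Σ_k (x_{k,i} - mean_i) · (x_{k,j} - mean_j), with n-1 = 4.
  S[X_1,X_1] = ((2.8)·(2.8) + (0.8)·(0.8) + (0.8)·(0.8) + (-0.2)·(-0.2) + (-4.2)·(-4.2)) / 4 = 26.8/4 = 6.7
  S[X_1,X_2] = ((2.8)·(0.8) + (0.8)·(-3.2) + (0.8)·(1.8) + (-0.2)·(-0.2) + (-4.2)·(0.8)) / 4 = -2.2/4 = -0.55
  S[X_2,X_2] = ((0.8)·(0.8) + (-3.2)·(-3.2) + (1.8)·(1.8) + (-0.2)·(-0.2) + (0.8)·(0.8)) / 4 = 14.8/4 = 3.7

S is symmetric (S[j,i] = S[i,j]). Assembling:

S = [[6.7, -0.55],
 [-0.55, 3.7]]


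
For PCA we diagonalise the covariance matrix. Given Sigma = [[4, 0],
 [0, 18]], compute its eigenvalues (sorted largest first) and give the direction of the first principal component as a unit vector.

Step 1 — characteristic polynomial of 2×2 Sigma:
  det(Sigma - λI) = λ² - trace · λ + det = 0.
  trace = 4 + 18 = 22, det = 4·18 - (0)² = 72.
Step 2 — discriminant:
  Δ = trace² - 4·det = 484 - 288 = 196.
Step 3 — eigenvalues:
  λ = (trace ± √Δ)/2 = (22 ± 14)/2,
  λ_1 = 18,  λ_2 = 4.

Step 4 — unit eigenvector for λ_1: Sigma is diagonal, so its eigenvectors are the coordinate axes. λ_1 = 18 is the diagonal entry on the second coordinate axis, hence
  v_1 = (0, 1) (||v_1|| = 1).

λ_1 = 18,  λ_2 = 4;  v_1 ≈ (0, 1)


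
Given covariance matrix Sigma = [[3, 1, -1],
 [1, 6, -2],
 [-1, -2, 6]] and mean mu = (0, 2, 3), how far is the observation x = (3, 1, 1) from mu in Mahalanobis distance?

Step 1 — centre the observation: (x - mu) = (3, -1, -2).

Step 2 — invert Sigma (cofactor / det for 3×3, or solve directly):
  Sigma^{-1} = [[0.3636, -0.0455, 0.0455],
 [-0.0455, 0.1932, 0.0568],
 [0.0455, 0.0568, 0.1932]].

Step 3 — form the quadratic (x - mu)^T · Sigma^{-1} · (x - mu):
  Sigma^{-1} · (x - mu) = (1.0455, -0.4432, -0.3068).
  (x - mu)^T · [Sigma^{-1} · (x - mu)] = (3)·(1.0455) + (-1)·(-0.4432) + (-2)·(-0.3068) = 4.1932.

Step 4 — take square root: d = √(4.1932) ≈ 2.0477.

d(x, mu) = √(4.1932) ≈ 2.0477


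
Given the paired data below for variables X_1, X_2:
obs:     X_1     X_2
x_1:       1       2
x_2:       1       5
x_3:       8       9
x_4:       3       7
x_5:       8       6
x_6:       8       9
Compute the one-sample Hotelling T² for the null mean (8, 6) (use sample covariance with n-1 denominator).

Step 1 — sample mean vector:
  mean(X_1) = (1 + 1 + 8 + 3 + 8 + 8) / 6 = 29/6 = 4.8333
  mean(X_2) = (2 + 5 + 9 + 7 + 6 + 9) / 6 = 38/6 = 6.3333
  x̄ = (4.8333, 6.3333),  deviation x̄ - mu_0 = (4.8333, 6.3333) - (8, 6) = (-3.1667, 0.3333).

Step 2 — sample covariance matrix, S[i,j] = (1/(n-1)) · Σ_k (x_{k,i} - mean_i) · (x_{k,j} - mean_j), divisor n-1 = 5:
  S[X_1,X_1] = ((-3.8333)·(-3.8333) + (-3.8333)·(-3.8333) + (3.1667)·(3.1667) + (-1.8333)·(-1.8333) + (3.1667)·(3.1667) + (3.1667)·(3.1667)) / 5 = 62.8333/5 = 12.5667
  S[X_1,X_2] = ((-3.8333)·(-4.3333) + (-3.8333)·(-1.3333) + (3.1667)·(2.6667) + (-1.8333)·(0.6667) + (3.1667)·(-0.3333) + (3.1667)·(2.6667)) / 5 = 36.3333/5 = 7.2667
  S[X_2,X_2] = ((-4.3333)·(-4.3333) + (-1.3333)·(-1.3333) + (2.6667)·(2.6667) + (0.6667)·(0.6667) + (-0.3333)·(-0.3333) + (2.6667)·(2.6667)) / 5 = 35.3333/5 = 7.0667
  S = [[12.5667, 7.2667],
 [7.2667, 7.0667]].

Step 3 — invert S. det(S) = 12.5667·7.0667 - (7.2667)² = 36.
  S^{-1} = (1/det) · [[d, -b], [-b, a]] = [[0.1963, -0.2019],
 [-0.2019, 0.3491]].

Step 4 — quadratic form (x̄ - mu_0)^T · S^{-1} · (x̄ - mu_0):
  S^{-1} · (x̄ - mu_0) = (-0.6889, 0.7556),
  (x̄ - mu_0)^T · [...] = (-3.1667)·(-0.6889) + (0.3333)·(0.7556) = 2.4333.

Step 5 — scale by n: T² = 6 · 2.4333 = 14.6.

T² ≈ 14.6


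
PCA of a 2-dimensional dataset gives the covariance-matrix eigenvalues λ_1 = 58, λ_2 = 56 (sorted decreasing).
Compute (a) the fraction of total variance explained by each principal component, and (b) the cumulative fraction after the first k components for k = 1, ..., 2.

Step 1 — total variance = trace(Sigma) = Σ λ_i = 58 + 56 = 114.

Step 2 — fraction explained by component i = λ_i / Σ λ:
  PC1: 58/114 = 0.5088
  PC2: 56/114 = 0.4912

Step 3 — cumulative fraction after k components = (λ_1 + ... + λ_k) / Σ λ:
  k = 1: 58/114 = 0.5088
  k = 2: (58 + 56)/114 = 114/114 = 1

Summary (fraction, with percent):

explained: PC1 0.5088 (50.88%), PC2 0.4912 (49.12%);  cumulative: 0.5088, 1


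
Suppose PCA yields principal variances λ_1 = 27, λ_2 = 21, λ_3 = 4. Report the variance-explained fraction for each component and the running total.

Step 1 — total variance = trace(Sigma) = Σ λ_i = 27 + 21 + 4 = 52.

Step 2 — fraction explained by component i = λ_i / Σ λ:
  PC1: 27/52 = 0.5192
  PC2: 21/52 = 0.4038
  PC3: 4/52 = 0.0769

Step 3 — cumulative fraction after k components = (λ_1 + ... + λ_k) / Σ λ:
  k = 1: 27/52 = 0.5192
  k = 2: (27 + 21)/52 = 48/52 = 0.9231
  k = 3: (27 + 21 + 4)/52 = 52/52 = 1

Summary (fraction, with percent):

explained: PC1 0.5192 (51.92%), PC2 0.4038 (40.38%), PC3 0.0769 (7.69%);  cumulative: 0.5192, 0.9231, 1


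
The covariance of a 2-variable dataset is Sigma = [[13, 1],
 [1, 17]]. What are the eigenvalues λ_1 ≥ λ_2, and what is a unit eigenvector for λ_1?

Step 1 — characteristic polynomial of 2×2 Sigma:
  det(Sigma - λI) = λ² - trace · λ + det = 0.
  trace = 13 + 17 = 30, det = 13·17 - (1)² = 220.
Step 2 — discriminant:
  Δ = trace² - 4·det = 900 - 880 = 20.
Step 3 — eigenvalues:
  λ = (trace ± √Δ)/2 = (30 ± 4.4721)/2,
  λ_1 = 17.2361,  λ_2 = 12.7639.

Step 4 — unit eigenvector for λ_1: solve (Sigma - λ_1 I)v = 0. First row:
  (13 - 17.2361)·v_x + (1)·v_y = 0, i.e. (-4.2361)·v_x + (1)·v_y = 0,
  so v ∝ (b, λ_1 - a) = (1, 4.2361) = u.
  ||u|| = √((1)² + (4.2361)²) = √(18.9443) ≈ 4.3525,
  v_1 = u/||u|| ≈ (0.2298, 0.9732) (||v_1|| = 1).

λ_1 = 17.2361,  λ_2 = 12.7639;  v_1 ≈ (0.2298, 0.9732)


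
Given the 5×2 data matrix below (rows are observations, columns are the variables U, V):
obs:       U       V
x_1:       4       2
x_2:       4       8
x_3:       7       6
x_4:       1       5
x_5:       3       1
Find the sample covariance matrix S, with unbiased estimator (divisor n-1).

Step 1 — column means:
  mean(U) = (4 + 4 + 7 + 1 + 3) / 5 = 19/5 = 3.8
  mean(V) = (2 + 8 + 6 + 5 + 1) / 5 = 22/5 = 4.4

Step 2 — sample covariance S[i,j] = (1/(n-1)) · Σ_k (x_{k,i} - mean_i) · (x_{k,j} - mean_j), with n-1 = 4.
  S[U,U] = ((0.2)·(0.2) + (0.2)·(0.2) + (3.2)·(3.2) + (-2.8)·(-2.8) + (-0.8)·(-0.8)) / 4 = 18.8/4 = 4.7
  S[U,V] = ((0.2)·(-2.4) + (0.2)·(3.6) + (3.2)·(1.6) + (-2.8)·(0.6) + (-0.8)·(-3.4)) / 4 = 6.4/4 = 1.6
  S[V,V] = ((-2.4)·(-2.4) + (3.6)·(3.6) + (1.6)·(1.6) + (0.6)·(0.6) + (-3.4)·(-3.4)) / 4 = 33.2/4 = 8.3

S is symmetric (S[j,i] = S[i,j]). Assembling:

S = [[4.7, 1.6],
 [1.6, 8.3]]


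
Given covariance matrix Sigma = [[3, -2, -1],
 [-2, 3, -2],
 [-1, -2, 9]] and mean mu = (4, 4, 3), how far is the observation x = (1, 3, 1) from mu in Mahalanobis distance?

Step 1 — centre the observation: (x - mu) = (-3, -1, -2).

Step 2 — invert Sigma (cofactor / det for 3×3, or solve directly):
  Sigma^{-1} = [[1.0455, 0.9091, 0.3182],
 [0.9091, 1.1818, 0.3636],
 [0.3182, 0.3636, 0.2273]].

Step 3 — form the quadratic (x - mu)^T · Sigma^{-1} · (x - mu):
  Sigma^{-1} · (x - mu) = (-4.6818, -4.6364, -1.7727).
  (x - mu)^T · [Sigma^{-1} · (x - mu)] = (-3)·(-4.6818) + (-1)·(-4.6364) + (-2)·(-1.7727) = 22.2273.

Step 4 — take square root: d = √(22.2273) ≈ 4.7146.

d(x, mu) = √(22.2273) ≈ 4.7146


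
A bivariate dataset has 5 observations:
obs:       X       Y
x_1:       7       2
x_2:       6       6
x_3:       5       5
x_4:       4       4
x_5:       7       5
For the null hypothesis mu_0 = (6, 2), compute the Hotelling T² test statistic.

Step 1 — sample mean vector:
  mean(X) = (7 + 6 + 5 + 4 + 7) / 5 = 29/5 = 5.8
  mean(Y) = (2 + 6 + 5 + 4 + 5) / 5 = 22/5 = 4.4
  x̄ = (5.8, 4.4),  deviation x̄ - mu_0 = (5.8, 4.4) - (6, 2) = (-0.2, 2.4).

Step 2 — sample covariance matrix, S[i,j] = (1/(n-1)) · Σ_k (x_{k,i} - mean_i) · (x_{k,j} - mean_j), divisor n-1 = 4:
  S[X,X] = ((1.2)·(1.2) + (0.2)·(0.2) + (-0.8)·(-0.8) + (-1.8)·(-1.8) + (1.2)·(1.2)) / 4 = 6.8/4 = 1.7
  S[X,Y] = ((1.2)·(-2.4) + (0.2)·(1.6) + (-0.8)·(0.6) + (-1.8)·(-0.4) + (1.2)·(0.6)) / 4 = -1.6/4 = -0.4
  S[Y,Y] = ((-2.4)·(-2.4) + (1.6)·(1.6) + (0.6)·(0.6) + (-0.4)·(-0.4) + (0.6)·(0.6)) / 4 = 9.2/4 = 2.3
  S = [[1.7, -0.4],
 [-0.4, 2.3]].

Step 3 — invert S. det(S) = 1.7·2.3 - (-0.4)² = 3.75.
  S^{-1} = (1/det) · [[d, -b], [-b, a]] = [[0.6133, 0.1067],
 [0.1067, 0.4533]].

Step 4 — quadratic form (x̄ - mu_0)^T · S^{-1} · (x̄ - mu_0):
  S^{-1} · (x̄ - mu_0) = (0.1333, 1.0667),
  (x̄ - mu_0)^T · [...] = (-0.2)·(0.1333) + (2.4)·(1.0667) = 2.5333.

Step 5 — scale by n: T² = 5 · 2.5333 = 12.6667.

T² ≈ 12.6667


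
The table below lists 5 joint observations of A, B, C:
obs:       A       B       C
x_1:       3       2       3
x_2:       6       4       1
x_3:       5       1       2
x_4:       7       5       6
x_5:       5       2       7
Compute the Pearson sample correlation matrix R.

Step 1 — column means:
  mean(A) = (3 + 6 + 5 + 7 + 5) / 5 = 26/5 = 5.2
  mean(B) = (2 + 4 + 1 + 5 + 2) / 5 = 14/5 = 2.8
  mean(C) = (3 + 1 + 2 + 6 + 7) / 5 = 19/5 = 3.8

Step 2 — sample variances and covariances s[i,j] = (1/(n-1)) · Σ_k (x_{k,i} - mean_i) · (x_{k,j} - mean_j), with n-1 = 4:
  s[A,A] = ((-2.2)·(-2.2) + (0.8)·(0.8) + (-0.2)·(-0.2) + (1.8)·(1.8) + (-0.2)·(-0.2)) / 4 = 8.8/4 = 2.2
  s[A,B] = ((-2.2)·(-0.8) + (0.8)·(1.2) + (-0.2)·(-1.8) + (1.8)·(2.2) + (-0.2)·(-0.8)) / 4 = 7.2/4 = 1.8
  s[A,C] = ((-2.2)·(-0.8) + (0.8)·(-2.8) + (-0.2)·(-1.8) + (1.8)·(2.2) + (-0.2)·(3.2)) / 4 = 3.2/4 = 0.8
  s[B,B] = ((-0.8)·(-0.8) + (1.2)·(1.2) + (-1.8)·(-1.8) + (2.2)·(2.2) + (-0.8)·(-0.8)) / 4 = 10.8/4 = 2.7
  s[B,C] = ((-0.8)·(-0.8) + (1.2)·(-2.8) + (-1.8)·(-1.8) + (2.2)·(2.2) + (-0.8)·(3.2)) / 4 = 2.8/4 = 0.7
  s[C,C] = ((-0.8)·(-0.8) + (-2.8)·(-2.8) + (-1.8)·(-1.8) + (2.2)·(2.2) + (3.2)·(3.2)) / 4 = 26.8/4 = 6.7
  Sample standard deviations s_i = √(s[i,i]):
  s(A) = √(2.2) = 1.4832
  s(B) = √(2.7) = 1.6432
  s(C) = √(6.7) = 2.5884

Step 3 — r_{ij} = s_{ij} / (s_i · s_j):
  r[A,A] = 1 (diagonal).
  r[A,B] = 1.8 / (1.4832 · 1.6432) = 1.8 / 2.4372 = 0.7385
  r[A,C] = 0.8 / (1.4832 · 2.5884) = 0.8 / 3.8393 = 0.2084
  r[B,B] = 1 (diagonal).
  r[B,C] = 0.7 / (1.6432 · 2.5884) = 0.7 / 4.2532 = 0.1646
  r[C,C] = 1 (diagonal).

R is symmetric with unit diagonal. Assembling:

R = [[1, 0.7385, 0.2084],
 [0.7385, 1, 0.1646],
 [0.2084, 0.1646, 1]]


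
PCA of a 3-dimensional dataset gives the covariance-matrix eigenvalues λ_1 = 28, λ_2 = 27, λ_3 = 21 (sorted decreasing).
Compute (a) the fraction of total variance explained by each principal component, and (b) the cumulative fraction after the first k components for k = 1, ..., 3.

Step 1 — total variance = trace(Sigma) = Σ λ_i = 28 + 27 + 21 = 76.

Step 2 — fraction explained by component i = λ_i / Σ λ:
  PC1: 28/76 = 0.3684
  PC2: 27/76 = 0.3553
  PC3: 21/76 = 0.2763

Step 3 — cumulative fraction after k components = (λ_1 + ... + λ_k) / Σ λ:
  k = 1: 28/76 = 0.3684
  k = 2: (28 + 27)/76 = 55/76 = 0.7237
  k = 3: (28 + 27 + 21)/76 = 76/76 = 1

Summary (fraction, with percent):

explained: PC1 0.3684 (36.84%), PC2 0.3553 (35.53%), PC3 0.2763 (27.63%);  cumulative: 0.3684, 0.7237, 1


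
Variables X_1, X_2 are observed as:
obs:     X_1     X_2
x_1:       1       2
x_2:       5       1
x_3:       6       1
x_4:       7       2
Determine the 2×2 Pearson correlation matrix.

Step 1 — column means:
  mean(X_1) = (1 + 5 + 6 + 7) / 4 = 19/4 = 4.75
  mean(X_2) = (2 + 1 + 1 + 2) / 4 = 6/4 = 1.5

Step 2 — sample variances and covariances s[i,j] = (1/(n-1)) · Σ_k (x_{k,i} - mean_i) · (x_{k,j} - mean_j), with n-1 = 3:
  s[X_1,X_1] = ((-3.75)·(-3.75) + (0.25)·(0.25) + (1.25)·(1.25) + (2.25)·(2.25)) / 3 = 20.75/3 = 6.9167
  s[X_1,X_2] = ((-3.75)·(0.5) + (0.25)·(-0.5) + (1.25)·(-0.5) + (2.25)·(0.5)) / 3 = -1.5/3 = -0.5
  s[X_2,X_2] = ((0.5)·(0.5) + (-0.5)·(-0.5) + (-0.5)·(-0.5) + (0.5)·(0.5)) / 3 = 1/3 = 0.3333
  Sample standard deviations s_i = √(s[i,i]):
  s(X_1) = √(6.9167) = 2.63
  s(X_2) = √(0.3333) = 0.5774

Step 3 — r_{ij} = s_{ij} / (s_i · s_j):
  r[X_1,X_1] = 1 (diagonal).
  r[X_1,X_2] = -0.5 / (2.63 · 0.5774) = -0.5 / 1.5184 = -0.3293
  r[X_2,X_2] = 1 (diagonal).

R is symmetric with unit diagonal. Assembling:

R = [[1, -0.3293],
 [-0.3293, 1]]


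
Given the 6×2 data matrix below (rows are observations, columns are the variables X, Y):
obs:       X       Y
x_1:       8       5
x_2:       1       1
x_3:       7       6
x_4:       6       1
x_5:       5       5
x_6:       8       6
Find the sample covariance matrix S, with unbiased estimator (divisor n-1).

Step 1 — column means:
  mean(X) = (8 + 1 + 7 + 6 + 5 + 8) / 6 = 35/6 = 5.8333
  mean(Y) = (5 + 1 + 6 + 1 + 5 + 6) / 6 = 24/6 = 4

Step 2 — sample covariance S[i,j] = (1/(n-1)) · Σ_k (x_{k,i} - mean_i) · (x_{k,j} - mean_j), with n-1 = 5.
  S[X,X] = ((2.1667)·(2.1667) + (-4.8333)·(-4.8333) + (1.1667)·(1.1667) + (0.1667)·(0.1667) + (-0.8333)·(-0.8333) + (2.1667)·(2.1667)) / 5 = 34.8333/5 = 6.9667
  S[X,Y] = ((2.1667)·(1) + (-4.8333)·(-3) + (1.1667)·(2) + (0.1667)·(-3) + (-0.8333)·(1) + (2.1667)·(2)) / 5 = 22/5 = 4.4
  S[Y,Y] = ((1)·(1) + (-3)·(-3) + (2)·(2) + (-3)·(-3) + (1)·(1) + (2)·(2)) / 5 = 28/5 = 5.6

S is symmetric (S[j,i] = S[i,j]). Assembling:

S = [[6.9667, 4.4],
 [4.4, 5.6]]


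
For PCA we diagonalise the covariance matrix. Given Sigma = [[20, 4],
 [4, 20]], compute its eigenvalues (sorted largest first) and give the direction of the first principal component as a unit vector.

Step 1 — characteristic polynomial of 2×2 Sigma:
  det(Sigma - λI) = λ² - trace · λ + det = 0.
  trace = 20 + 20 = 40, det = 20·20 - (4)² = 384.
Step 2 — discriminant:
  Δ = trace² - 4·det = 1600 - 1536 = 64.
Step 3 — eigenvalues:
  λ = (trace ± √Δ)/2 = (40 ± 8)/2,
  λ_1 = 24,  λ_2 = 16.

Step 4 — unit eigenvector for λ_1: solve (Sigma - λ_1 I)v = 0. First row:
  (20 - 24)·v_x + (4)·v_y = 0, i.e. (-4)·v_x + (4)·v_y = 0,
  so v ∝ (b, λ_1 - a) = (4, 4) = u.
  ||u|| = √((4)² + (4)²) = √(32) ≈ 5.6569,
  v_1 = u/||u|| ≈ (0.7071, 0.7071) (||v_1|| = 1).

λ_1 = 24,  λ_2 = 16;  v_1 ≈ (0.7071, 0.7071)


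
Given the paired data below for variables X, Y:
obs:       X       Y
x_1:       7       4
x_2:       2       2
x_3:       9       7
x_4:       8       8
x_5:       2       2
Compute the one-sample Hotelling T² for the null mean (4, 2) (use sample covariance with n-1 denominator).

Step 1 — sample mean vector:
  mean(X) = (7 + 2 + 9 + 8 + 2) / 5 = 28/5 = 5.6
  mean(Y) = (4 + 2 + 7 + 8 + 2) / 5 = 23/5 = 4.6
  x̄ = (5.6, 4.6),  deviation x̄ - mu_0 = (5.6, 4.6) - (4, 2) = (1.6, 2.6).

Step 2 — sample covariance matrix, S[i,j] = (1/(n-1)) · Σ_k (x_{k,i} - mean_i) · (x_{k,j} - mean_j), divisor n-1 = 4:
  S[X,X] = ((1.4)·(1.4) + (-3.6)·(-3.6) + (3.4)·(3.4) + (2.4)·(2.4) + (-3.6)·(-3.6)) / 4 = 45.2/4 = 11.3
  S[X,Y] = ((1.4)·(-0.6) + (-3.6)·(-2.6) + (3.4)·(2.4) + (2.4)·(3.4) + (-3.6)·(-2.6)) / 4 = 34.2/4 = 8.55
  S[Y,Y] = ((-0.6)·(-0.6) + (-2.6)·(-2.6) + (2.4)·(2.4) + (3.4)·(3.4) + (-2.6)·(-2.6)) / 4 = 31.2/4 = 7.8
  S = [[11.3, 8.55],
 [8.55, 7.8]].

Step 3 — invert S. det(S) = 11.3·7.8 - (8.55)² = 15.0375.
  S^{-1} = (1/det) · [[d, -b], [-b, a]] = [[0.5187, -0.5686],
 [-0.5686, 0.7515]].

Step 4 — quadratic form (x̄ - mu_0)^T · S^{-1} · (x̄ - mu_0):
  S^{-1} · (x̄ - mu_0) = (-0.6484, 1.0441),
  (x̄ - mu_0)^T · [...] = (1.6)·(-0.6484) + (2.6)·(1.0441) = 1.6771.

Step 5 — scale by n: T² = 5 · 1.6771 = 8.3857.

T² ≈ 8.3857


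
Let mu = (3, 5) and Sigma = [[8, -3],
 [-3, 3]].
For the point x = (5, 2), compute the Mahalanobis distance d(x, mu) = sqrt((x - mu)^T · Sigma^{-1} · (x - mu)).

Step 1 — centre the observation: (x - mu) = (2, -3).

Step 2 — invert Sigma. det(Sigma) = 8·3 - (-3)² = 15.
  Sigma^{-1} = (1/det) · [[d, -b], [-b, a]] = [[0.2, 0.2],
 [0.2, 0.5333]].

Step 3 — form the quadratic (x - mu)^T · Sigma^{-1} · (x - mu):
  Sigma^{-1} · (x - mu) = (-0.2, -1.2).
  (x - mu)^T · [Sigma^{-1} · (x - mu)] = (2)·(-0.2) + (-3)·(-1.2) = 3.2.

Step 4 — take square root: d = √(3.2) ≈ 1.7889.

d(x, mu) = √(3.2) ≈ 1.7889


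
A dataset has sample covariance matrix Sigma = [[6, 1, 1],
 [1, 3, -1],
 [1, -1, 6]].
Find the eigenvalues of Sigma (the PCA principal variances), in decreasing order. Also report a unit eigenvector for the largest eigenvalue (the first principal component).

Step 1 — characteristic polynomial p(λ) = det(λI - Sigma) = λ³ - tr·λ² + c_1·λ - det, where tr = trace, c_1 = sum of the principal 2×2 minors, det = det(Sigma):
  tr = 6 + 3 + 6 = 15,
  c_1 = (6·3 - (1)²) + (6·6 - (1)²) + (3·6 - (-1)²) = 17 + 35 + 17 = 69,
  det = 6·(3·6 - (-1)²) - (1)·((1)·6 - (-1)·(1)) + (1)·((1)·(-1) - 3·(1)) = 6·(17) - (1)·(7) + (1)·(-4) = 91.
  So p(λ) = λ³ - 15λ² + 69λ - 91.
Step 2 — look for an integer root (rational root theorem: any rational root is an integer divisor of 91). Testing λ = 7:
  p(7) = 343 - 735 + 483 - 91 = 0  ✓
  Dividing out (λ - 7): p(λ) = (λ - 7)(λ² - 8λ + 13).
Step 3 — remaining eigenvalues from the quadratic λ² - 8λ + 13 = 0:
  Δ = 8² - 4·13 = 64 - 52 = 12,  λ = (8 ± √12)/2 = (8 ± 3.4641)/2 ≈ 5.7321 or 2.2679.
  Sorted: λ_1 = 7,  λ_2 = 5.7321,  λ_3 = 2.2679  (check: sum = 15 = tr ✓).

Step 4 — unit eigenvector for λ_1 = 7: v spans the null space of (Sigma - λ_1 I), whose rows are
  r_1 = (-1, 1, 1),  r_2 = (1, -4, -1),  r_3 = (1, -1, -1).
  v is orthogonal to every row, so take v ∝ r_1 × r_2 = ((1)·(-1) - (1)·(-4), (1)·(1) - (-1)·(-1), (-1)·(-4) - (1)·(1)) = (3, 0, 3).
  Rescale (divide by 3): u = (1, 0, 1).
  ||u|| = √((1)² + (0)² + (1)²) = √(2) ≈ 1.4142,  v_1 = u/||u|| ≈ (0.7071, 0, 0.7071) (||v_1|| = 1).

λ_1 = 7,  λ_2 = 5.7321,  λ_3 = 2.2679;  v_1 ≈ (0.7071, 0, 0.7071)


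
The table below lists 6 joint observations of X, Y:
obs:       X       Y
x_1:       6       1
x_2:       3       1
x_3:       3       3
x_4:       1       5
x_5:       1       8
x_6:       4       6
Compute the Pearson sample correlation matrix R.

Step 1 — column means:
  mean(X) = (6 + 3 + 3 + 1 + 1 + 4) / 6 = 18/6 = 3
  mean(Y) = (1 + 1 + 3 + 5 + 8 + 6) / 6 = 24/6 = 4

Step 2 — sample variances and covariances s[i,j] = (1/(n-1)) · Σ_k (x_{k,i} - mean_i) · (x_{k,j} - mean_j), with n-1 = 5:
  s[X,X] = ((3)·(3) + (0)·(0) + (0)·(0) + (-2)·(-2) + (-2)·(-2) + (1)·(1)) / 5 = 18/5 = 3.6
  s[X,Y] = ((3)·(-3) + (0)·(-3) + (0)·(-1) + (-2)·(1) + (-2)·(4) + (1)·(2)) / 5 = -17/5 = -3.4
  s[Y,Y] = ((-3)·(-3) + (-3)·(-3) + (-1)·(-1) + (1)·(1) + (4)·(4) + (2)·(2)) / 5 = 40/5 = 8
  Sample standard deviations s_i = √(s[i,i]):
  s(X) = √(3.6) = 1.8974
  s(Y) = √(8) = 2.8284

Step 3 — r_{ij} = s_{ij} / (s_i · s_j):
  r[X,X] = 1 (diagonal).
  r[X,Y] = -3.4 / (1.8974 · 2.8284) = -3.4 / 5.3666 = -0.6336
  r[Y,Y] = 1 (diagonal).

R is symmetric with unit diagonal. Assembling:

R = [[1, -0.6336],
 [-0.6336, 1]]


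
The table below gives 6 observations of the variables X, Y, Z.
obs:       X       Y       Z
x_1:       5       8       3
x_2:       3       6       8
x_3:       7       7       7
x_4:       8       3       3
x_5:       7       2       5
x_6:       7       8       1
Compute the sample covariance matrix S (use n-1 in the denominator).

Step 1 — column means:
  mean(X) = (5 + 3 + 7 + 8 + 7 + 7) / 6 = 37/6 = 6.1667
  mean(Y) = (8 + 6 + 7 + 3 + 2 + 8) / 6 = 34/6 = 5.6667
  mean(Z) = (3 + 8 + 7 + 3 + 5 + 1) / 6 = 27/6 = 4.5

Step 2 — sample covariance S[i,j] = (1/(n-1)) · Σ_k (x_{k,i} - mean_i) · (x_{k,j} - mean_j), with n-1 = 5.
  S[X,X] = ((-1.1667)·(-1.1667) + (-3.1667)·(-3.1667) + (0.8333)·(0.8333) + (1.8333)·(1.8333) + (0.8333)·(0.8333) + (0.8333)·(0.8333)) / 5 = 16.8333/5 = 3.3667
  S[X,Y] = ((-1.1667)·(2.3333) + (-3.1667)·(0.3333) + (0.8333)·(1.3333) + (1.8333)·(-2.6667) + (0.8333)·(-3.6667) + (0.8333)·(2.3333)) / 5 = -8.6667/5 = -1.7333
  S[X,Z] = ((-1.1667)·(-1.5) + (-3.1667)·(3.5) + (0.8333)·(2.5) + (1.8333)·(-1.5) + (0.8333)·(0.5) + (0.8333)·(-3.5)) / 5 = -12.5/5 = -2.5
  S[Y,Y] = ((2.3333)·(2.3333) + (0.3333)·(0.3333) + (1.3333)·(1.3333) + (-2.6667)·(-2.6667) + (-3.6667)·(-3.6667) + (2.3333)·(2.3333)) / 5 = 33.3333/5 = 6.6667
  S[Y,Z] = ((2.3333)·(-1.5) + (0.3333)·(3.5) + (1.3333)·(2.5) + (-2.6667)·(-1.5) + (-3.6667)·(0.5) + (2.3333)·(-3.5)) / 5 = -5/5 = -1
  S[Z,Z] = ((-1.5)·(-1.5) + (3.5)·(3.5) + (2.5)·(2.5) + (-1.5)·(-1.5) + (0.5)·(0.5) + (-3.5)·(-3.5)) / 5 = 35.5/5 = 7.1

S is symmetric (S[j,i] = S[i,j]). Assembling:

S = [[3.3667, -1.7333, -2.5],
 [-1.7333, 6.6667, -1],
 [-2.5, -1, 7.1]]


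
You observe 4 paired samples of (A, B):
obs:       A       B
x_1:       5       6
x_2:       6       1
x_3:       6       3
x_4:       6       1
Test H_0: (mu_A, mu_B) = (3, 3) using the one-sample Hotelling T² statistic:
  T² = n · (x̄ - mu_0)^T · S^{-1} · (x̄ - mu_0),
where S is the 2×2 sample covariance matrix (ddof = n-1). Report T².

Step 1 — sample mean vector:
  mean(A) = (5 + 6 + 6 + 6) / 4 = 23/4 = 5.75
  mean(B) = (6 + 1 + 3 + 1) / 4 = 11/4 = 2.75
  x̄ = (5.75, 2.75),  deviation x̄ - mu_0 = (5.75, 2.75) - (3, 3) = (2.75, -0.25).

Step 2 — sample covariance matrix, S[i,j] = (1/(n-1)) · Σ_k (x_{k,i} - mean_i) · (x_{k,j} - mean_j), divisor n-1 = 3:
  S[A,A] = ((-0.75)·(-0.75) + (0.25)·(0.25) + (0.25)·(0.25) + (0.25)·(0.25)) / 3 = 0.75/3 = 0.25
  S[A,B] = ((-0.75)·(3.25) + (0.25)·(-1.75) + (0.25)·(0.25) + (0.25)·(-1.75)) / 3 = -3.25/3 = -1.0833
  S[B,B] = ((3.25)·(3.25) + (-1.75)·(-1.75) + (0.25)·(0.25) + (-1.75)·(-1.75)) / 3 = 16.75/3 = 5.5833
  S = [[0.25, -1.0833],
 [-1.0833, 5.5833]].

Step 3 — invert S. det(S) = 0.25·5.5833 - (-1.0833)² = 0.2222.
  S^{-1} = (1/det) · [[d, -b], [-b, a]] = [[25.125, 4.875],
 [4.875, 1.125]].

Step 4 — quadratic form (x̄ - mu_0)^T · S^{-1} · (x̄ - mu_0):
  S^{-1} · (x̄ - mu_0) = (67.875, 13.125),
  (x̄ - mu_0)^T · [...] = (2.75)·(67.875) + (-0.25)·(13.125) = 183.375.

Step 5 — scale by n: T² = 4 · 183.375 = 733.5.

T² ≈ 733.5


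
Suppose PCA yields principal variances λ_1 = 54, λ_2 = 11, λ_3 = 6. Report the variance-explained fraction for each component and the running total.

Step 1 — total variance = trace(Sigma) = Σ λ_i = 54 + 11 + 6 = 71.

Step 2 — fraction explained by component i = λ_i / Σ λ:
  PC1: 54/71 = 0.7606
  PC2: 11/71 = 0.1549
  PC3: 6/71 = 0.0845

Step 3 — cumulative fraction after k components = (λ_1 + ... + λ_k) / Σ λ:
  k = 1: 54/71 = 0.7606
  k = 2: (54 + 11)/71 = 65/71 = 0.9155
  k = 3: (54 + 11 + 6)/71 = 71/71 = 1

Summary (fraction, with percent):

explained: PC1 0.7606 (76.06%), PC2 0.1549 (15.49%), PC3 0.0845 (8.45%);  cumulative: 0.7606, 0.9155, 1


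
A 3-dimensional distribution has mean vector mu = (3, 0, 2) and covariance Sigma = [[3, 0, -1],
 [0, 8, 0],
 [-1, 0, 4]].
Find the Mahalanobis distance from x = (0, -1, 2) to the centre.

Step 1 — centre the observation: (x - mu) = (-3, -1, 0).

Step 2 — invert Sigma (cofactor / det for 3×3, or solve directly):
  Sigma^{-1} = [[0.3636, 0, 0.0909],
 [0, 0.125, 0],
 [0.0909, 0, 0.2727]].

Step 3 — form the quadratic (x - mu)^T · Sigma^{-1} · (x - mu):
  Sigma^{-1} · (x - mu) = (-1.0909, -0.125, -0.2727).
  (x - mu)^T · [Sigma^{-1} · (x - mu)] = (-3)·(-1.0909) + (-1)·(-0.125) + (0)·(-0.2727) = 3.3977.

Step 4 — take square root: d = √(3.3977) ≈ 1.8433.

d(x, mu) = √(3.3977) ≈ 1.8433


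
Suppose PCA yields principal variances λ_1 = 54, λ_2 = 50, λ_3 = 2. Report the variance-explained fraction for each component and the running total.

Step 1 — total variance = trace(Sigma) = Σ λ_i = 54 + 50 + 2 = 106.

Step 2 — fraction explained by component i = λ_i / Σ λ:
  PC1: 54/106 = 0.5094
  PC2: 50/106 = 0.4717
  PC3: 2/106 = 0.0189

Step 3 — cumulative fraction after k components = (λ_1 + ... + λ_k) / Σ λ:
  k = 1: 54/106 = 0.5094
  k = 2: (54 + 50)/106 = 104/106 = 0.9811
  k = 3: (54 + 50 + 2)/106 = 106/106 = 1

Summary (fraction, with percent):

explained: PC1 0.5094 (50.94%), PC2 0.4717 (47.17%), PC3 0.0189 (1.89%);  cumulative: 0.5094, 0.9811, 1


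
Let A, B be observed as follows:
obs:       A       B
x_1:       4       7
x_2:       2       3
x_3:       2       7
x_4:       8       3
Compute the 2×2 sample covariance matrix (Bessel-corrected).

Step 1 — column means:
  mean(A) = (4 + 2 + 2 + 8) / 4 = 16/4 = 4
  mean(B) = (7 + 3 + 7 + 3) / 4 = 20/4 = 5

Step 2 — sample covariance S[i,j] = (1/(n-1)) · Σ_k (x_{k,i} - mean_i) · (x_{k,j} - mean_j), with n-1 = 3.
  S[A,A] = ((0)·(0) + (-2)·(-2) + (-2)·(-2) + (4)·(4)) / 3 = 24/3 = 8
  S[A,B] = ((0)·(2) + (-2)·(-2) + (-2)·(2) + (4)·(-2)) / 3 = -8/3 = -2.6667
  S[B,B] = ((2)·(2) + (-2)·(-2) + (2)·(2) + (-2)·(-2)) / 3 = 16/3 = 5.3333

S is symmetric (S[j,i] = S[i,j]). Assembling:

S = [[8, -2.6667],
 [-2.6667, 5.3333]]


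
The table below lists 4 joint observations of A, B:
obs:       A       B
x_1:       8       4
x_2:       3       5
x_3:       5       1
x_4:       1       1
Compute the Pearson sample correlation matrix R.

Step 1 — column means:
  mean(A) = (8 + 3 + 5 + 1) / 4 = 17/4 = 4.25
  mean(B) = (4 + 5 + 1 + 1) / 4 = 11/4 = 2.75

Step 2 — sample variances and covariances s[i,j] = (1/(n-1)) · Σ_k (x_{k,i} - mean_i) · (x_{k,j} - mean_j), with n-1 = 3:
  s[A,A] = ((3.75)·(3.75) + (-1.25)·(-1.25) + (0.75)·(0.75) + (-3.25)·(-3.25)) / 3 = 26.75/3 = 8.9167
  s[A,B] = ((3.75)·(1.25) + (-1.25)·(2.25) + (0.75)·(-1.75) + (-3.25)·(-1.75)) / 3 = 6.25/3 = 2.0833
  s[B,B] = ((1.25)·(1.25) + (2.25)·(2.25) + (-1.75)·(-1.75) + (-1.75)·(-1.75)) / 3 = 12.75/3 = 4.25
  Sample standard deviations s_i = √(s[i,i]):
  s(A) = √(8.9167) = 2.9861
  s(B) = √(4.25) = 2.0616

Step 3 — r_{ij} = s_{ij} / (s_i · s_j):
  r[A,A] = 1 (diagonal).
  r[A,B] = 2.0833 / (2.9861 · 2.0616) = 2.0833 / 6.156 = 0.3384
  r[B,B] = 1 (diagonal).

R is symmetric with unit diagonal. Assembling:

R = [[1, 0.3384],
 [0.3384, 1]]


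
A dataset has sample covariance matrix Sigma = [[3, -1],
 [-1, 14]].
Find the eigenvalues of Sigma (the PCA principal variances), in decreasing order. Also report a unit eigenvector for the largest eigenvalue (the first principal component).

Step 1 — characteristic polynomial of 2×2 Sigma:
  det(Sigma - λI) = λ² - trace · λ + det = 0.
  trace = 3 + 14 = 17, det = 3·14 - (-1)² = 41.
Step 2 — discriminant:
  Δ = trace² - 4·det = 289 - 164 = 125.
Step 3 — eigenvalues:
  λ = (trace ± √Δ)/2 = (17 ± 11.1803)/2,
  λ_1 = 14.0902,  λ_2 = 2.9098.

Step 4 — unit eigenvector for λ_1: solve (Sigma - λ_1 I)v = 0. First row:
  (3 - 14.0902)·v_x + (-1)·v_y = 0, i.e. (-11.0902)·v_x + (-1)·v_y = 0,
  so v ∝ (b, λ_1 - a) = (-1, 11.0902); multiply by -1 so the first entry is positive: u = (1, -11.0902).
  ||u|| = √((1)² + (-11.0902)²) = √(123.9919) ≈ 11.1352,
  v_1 = u/||u|| ≈ (0.0898, -0.996) (||v_1|| = 1).

λ_1 = 14.0902,  λ_2 = 2.9098;  v_1 ≈ (0.0898, -0.996)


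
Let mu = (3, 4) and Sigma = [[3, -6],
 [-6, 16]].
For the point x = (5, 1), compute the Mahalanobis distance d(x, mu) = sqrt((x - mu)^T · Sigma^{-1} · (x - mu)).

Step 1 — centre the observation: (x - mu) = (2, -3).

Step 2 — invert Sigma. det(Sigma) = 3·16 - (-6)² = 12.
  Sigma^{-1} = (1/det) · [[d, -b], [-b, a]] = [[1.3333, 0.5],
 [0.5, 0.25]].

Step 3 — form the quadratic (x - mu)^T · Sigma^{-1} · (x - mu):
  Sigma^{-1} · (x - mu) = (1.1667, 0.25).
  (x - mu)^T · [Sigma^{-1} · (x - mu)] = (2)·(1.1667) + (-3)·(0.25) = 1.5833.

Step 4 — take square root: d = √(1.5833) ≈ 1.2583.

d(x, mu) = √(1.5833) ≈ 1.2583


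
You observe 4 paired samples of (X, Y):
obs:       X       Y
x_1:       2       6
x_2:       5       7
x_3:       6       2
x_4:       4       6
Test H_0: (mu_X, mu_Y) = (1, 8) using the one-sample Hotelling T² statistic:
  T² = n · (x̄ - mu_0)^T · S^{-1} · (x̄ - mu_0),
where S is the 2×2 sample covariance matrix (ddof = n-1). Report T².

Step 1 — sample mean vector:
  mean(X) = (2 + 5 + 6 + 4) / 4 = 17/4 = 4.25
  mean(Y) = (6 + 7 + 2 + 6) / 4 = 21/4 = 5.25
  x̄ = (4.25, 5.25),  deviation x̄ - mu_0 = (4.25, 5.25) - (1, 8) = (3.25, -2.75).

Step 2 — sample covariance matrix, S[i,j] = (1/(n-1)) · Σ_k (x_{k,i} - mean_i) · (x_{k,j} - mean_j), divisor n-1 = 3:
  S[X,X] = ((-2.25)·(-2.25) + (0.75)·(0.75) + (1.75)·(1.75) + (-0.25)·(-0.25)) / 3 = 8.75/3 = 2.9167
  S[X,Y] = ((-2.25)·(0.75) + (0.75)·(1.75) + (1.75)·(-3.25) + (-0.25)·(0.75)) / 3 = -6.25/3 = -2.0833
  S[Y,Y] = ((0.75)·(0.75) + (1.75)·(1.75) + (-3.25)·(-3.25) + (0.75)·(0.75)) / 3 = 14.75/3 = 4.9167
  S = [[2.9167, -2.0833],
 [-2.0833, 4.9167]].

Step 3 — invert S. det(S) = 2.9167·4.9167 - (-2.0833)² = 10.
  S^{-1} = (1/det) · [[d, -b], [-b, a]] = [[0.4917, 0.2083],
 [0.2083, 0.2917]].

Step 4 — quadratic form (x̄ - mu_0)^T · S^{-1} · (x̄ - mu_0):
  S^{-1} · (x̄ - mu_0) = (1.025, -0.125),
  (x̄ - mu_0)^T · [...] = (3.25)·(1.025) + (-2.75)·(-0.125) = 3.675.

Step 5 — scale by n: T² = 4 · 3.675 = 14.7.

T² ≈ 14.7


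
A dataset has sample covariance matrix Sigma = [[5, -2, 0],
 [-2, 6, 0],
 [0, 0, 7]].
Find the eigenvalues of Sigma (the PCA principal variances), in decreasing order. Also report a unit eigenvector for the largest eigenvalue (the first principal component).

Step 1 — characteristic polynomial p(λ) = det(λI - Sigma) = λ³ - tr·λ² + c_1·λ - det, where tr = trace, c_1 = sum of the principal 2×2 minors, det = det(Sigma):
  tr = 5 + 6 + 7 = 18,
  c_1 = (5·6 - (-2)²) + (5·7 - (0)²) + (6·7 - (0)²) = 26 + 35 + 42 = 103,
  det = 5·(6·7 - (0)²) - (-2)·((-2)·7 - (0)·(0)) + (0)·((-2)·(0) - 6·(0)) = 5·(42) - (-2)·(-14) + (0)·(0) = 182.
  So p(λ) = λ³ - 18λ² + 103λ - 182.
Step 2 — look for an integer root (rational root theorem: any rational root is an integer divisor of 182). Testing λ = 7:
  p(7) = 343 - 882 + 721 - 182 = 0  ✓
  Dividing out (λ - 7): p(λ) = (λ - 7)(λ² - 11λ + 26).
Step 3 — remaining eigenvalues from the quadratic λ² - 11λ + 26 = 0:
  Δ = 11² - 4·26 = 121 - 104 = 17,  λ = (11 ± √17)/2 = (11 ± 4.1231)/2 ≈ 7.5616 or 3.4384.
  Sorted: λ_1 = 7.5616,  λ_2 = 7,  λ_3 = 3.4384  (check: sum = 18 = tr ✓).

Step 4 — unit eigenvector for λ_1 ≈ 7.5616: v spans the null space of (Sigma - λ_1 I), whose rows are
  r_1 = (-2.5616, -2, 0),  r_2 = (-2, -1.5616, 0),  r_3 = (0, 0, -0.5616).
  v is orthogonal to every row, so take v ∝ r_1 × r_3 = ((-2)·(-0.5616) - (0)·(0), (0)·(0) - (-2.5616)·(-0.5616), (-2.5616)·(0) - (-2)·(0)) ≈ (1.1231, -1.4384, 0).
  Let u = (1.1231, -1.4384, 0).
  ||u|| = √((1.1231)² + (-1.4384)² + (0)²) = √(3.3305) ≈ 1.825,  v_1 = u/||u|| ≈ (0.6154, -0.7882, 0) (||v_1|| = 1).

λ_1 = 7.5616,  λ_2 = 7,  λ_3 = 3.4384;  v_1 ≈ (0.6154, -0.7882, 0)


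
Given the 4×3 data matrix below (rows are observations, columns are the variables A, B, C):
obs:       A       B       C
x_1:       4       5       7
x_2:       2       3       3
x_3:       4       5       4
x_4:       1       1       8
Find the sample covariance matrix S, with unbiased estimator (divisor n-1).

Step 1 — column means:
  mean(A) = (4 + 2 + 4 + 1) / 4 = 11/4 = 2.75
  mean(B) = (5 + 3 + 5 + 1) / 4 = 14/4 = 3.5
  mean(C) = (7 + 3 + 4 + 8) / 4 = 22/4 = 5.5

Step 2 — sample covariance S[i,j] = (1/(n-1)) · Σ_k (x_{k,i} - mean_i) · (x_{k,j} - mean_j), with n-1 = 3.
  S[A,A] = ((1.25)·(1.25) + (-0.75)·(-0.75) + (1.25)·(1.25) + (-1.75)·(-1.75)) / 3 = 6.75/3 = 2.25
  S[A,B] = ((1.25)·(1.5) + (-0.75)·(-0.5) + (1.25)·(1.5) + (-1.75)·(-2.5)) / 3 = 8.5/3 = 2.8333
  S[A,C] = ((1.25)·(1.5) + (-0.75)·(-2.5) + (1.25)·(-1.5) + (-1.75)·(2.5)) / 3 = -2.5/3 = -0.8333
  S[B,B] = ((1.5)·(1.5) + (-0.5)·(-0.5) + (1.5)·(1.5) + (-2.5)·(-2.5)) / 3 = 11/3 = 3.6667
  S[B,C] = ((1.5)·(1.5) + (-0.5)·(-2.5) + (1.5)·(-1.5) + (-2.5)·(2.5)) / 3 = -5/3 = -1.6667
  S[C,C] = ((1.5)·(1.5) + (-2.5)·(-2.5) + (-1.5)·(-1.5) + (2.5)·(2.5)) / 3 = 17/3 = 5.6667

S is symmetric (S[j,i] = S[i,j]). Assembling:

S = [[2.25, 2.8333, -0.8333],
 [2.8333, 3.6667, -1.6667],
 [-0.8333, -1.6667, 5.6667]]
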